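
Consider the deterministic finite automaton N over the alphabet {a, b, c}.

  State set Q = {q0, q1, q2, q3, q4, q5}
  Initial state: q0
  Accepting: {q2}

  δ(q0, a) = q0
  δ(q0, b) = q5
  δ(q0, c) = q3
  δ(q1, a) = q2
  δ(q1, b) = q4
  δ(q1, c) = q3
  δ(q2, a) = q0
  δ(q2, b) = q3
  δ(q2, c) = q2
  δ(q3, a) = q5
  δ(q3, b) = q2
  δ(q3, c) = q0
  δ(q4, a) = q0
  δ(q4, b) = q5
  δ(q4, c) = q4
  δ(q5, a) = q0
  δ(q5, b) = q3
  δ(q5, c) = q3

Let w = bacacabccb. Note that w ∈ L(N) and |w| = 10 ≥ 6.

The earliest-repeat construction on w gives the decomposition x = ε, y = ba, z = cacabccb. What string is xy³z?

bababacacabccb

xy^3z = ε·ba·ba·ba·cacabccb = bababacacabccb.
Reading y = ba takes N from q0 back to q0, so after x·y·y·y the machine is still in q0, and z then leads to the accepting state q2. Hence bababacacabccb ∈ L(N).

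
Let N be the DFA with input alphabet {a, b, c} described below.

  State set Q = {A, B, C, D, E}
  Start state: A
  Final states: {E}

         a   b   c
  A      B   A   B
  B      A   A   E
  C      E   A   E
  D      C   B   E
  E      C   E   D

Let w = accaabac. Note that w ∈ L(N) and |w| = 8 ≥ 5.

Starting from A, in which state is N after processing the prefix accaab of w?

Run of N on the first 6 characters of w = a c c a a b:
  step 0: A  (start)
  step 1: B  (read a: A→B)
  step 2: E  (read c: B→E)
  step 3: D  (read c: E→D)
  step 4: C  (read a: D→C)
  step 5: E  (read a: C→E)
  step 6: E  (read b: E→E)

After reading 6 characters, N is in state E.

E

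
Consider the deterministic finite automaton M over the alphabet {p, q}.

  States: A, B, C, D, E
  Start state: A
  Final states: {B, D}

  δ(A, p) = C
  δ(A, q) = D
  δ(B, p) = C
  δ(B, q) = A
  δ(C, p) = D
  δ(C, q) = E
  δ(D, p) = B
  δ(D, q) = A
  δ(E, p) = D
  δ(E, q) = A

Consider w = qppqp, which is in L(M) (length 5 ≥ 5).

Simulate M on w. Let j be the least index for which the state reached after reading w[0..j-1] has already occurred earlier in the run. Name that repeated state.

D

State sequence: A -q-> D -p-> B -p-> C -q-> E -p-> D
First repeat at step 5: D was already visited.

The earliest repeat is at step j = 5: M is in D, which it already visited at step i = 1.
Pumping length from the standard proof: p = 5 (the number of states). The repeated state found above gives |xy| = j ≤ 5 and |y| = j − i ≥ 1.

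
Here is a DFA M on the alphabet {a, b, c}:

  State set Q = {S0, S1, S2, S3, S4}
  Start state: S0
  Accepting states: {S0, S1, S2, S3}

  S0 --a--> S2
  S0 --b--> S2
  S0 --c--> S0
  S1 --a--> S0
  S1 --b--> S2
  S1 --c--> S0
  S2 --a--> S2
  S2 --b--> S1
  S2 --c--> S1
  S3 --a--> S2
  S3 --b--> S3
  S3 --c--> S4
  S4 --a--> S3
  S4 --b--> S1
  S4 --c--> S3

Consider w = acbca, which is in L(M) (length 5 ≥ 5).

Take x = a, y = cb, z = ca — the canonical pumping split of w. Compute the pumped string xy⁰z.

aca

xy⁰z = xz = a·ca = aca.
Reading y = cb takes M from S2 back to S2, so after x the machine is still in S2, and z then leads to the accepting state S0. Hence aca ∈ L(M).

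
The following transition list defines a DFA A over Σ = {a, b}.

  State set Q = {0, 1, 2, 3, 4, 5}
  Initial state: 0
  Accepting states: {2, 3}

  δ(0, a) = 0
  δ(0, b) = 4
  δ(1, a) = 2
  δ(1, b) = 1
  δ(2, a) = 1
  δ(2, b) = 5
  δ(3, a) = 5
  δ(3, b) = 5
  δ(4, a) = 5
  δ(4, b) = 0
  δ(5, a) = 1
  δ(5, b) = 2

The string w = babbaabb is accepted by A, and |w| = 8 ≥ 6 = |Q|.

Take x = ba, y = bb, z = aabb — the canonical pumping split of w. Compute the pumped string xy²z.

xy^2z = ba·bb·bb·aabb = babbbbaabb.
Reading y = bb takes A from 5 back to 5, so after x·y·y the machine is still in 5, and z then leads to the accepting state 2. Hence babbbbaabb ∈ L(A).

babbbbaabb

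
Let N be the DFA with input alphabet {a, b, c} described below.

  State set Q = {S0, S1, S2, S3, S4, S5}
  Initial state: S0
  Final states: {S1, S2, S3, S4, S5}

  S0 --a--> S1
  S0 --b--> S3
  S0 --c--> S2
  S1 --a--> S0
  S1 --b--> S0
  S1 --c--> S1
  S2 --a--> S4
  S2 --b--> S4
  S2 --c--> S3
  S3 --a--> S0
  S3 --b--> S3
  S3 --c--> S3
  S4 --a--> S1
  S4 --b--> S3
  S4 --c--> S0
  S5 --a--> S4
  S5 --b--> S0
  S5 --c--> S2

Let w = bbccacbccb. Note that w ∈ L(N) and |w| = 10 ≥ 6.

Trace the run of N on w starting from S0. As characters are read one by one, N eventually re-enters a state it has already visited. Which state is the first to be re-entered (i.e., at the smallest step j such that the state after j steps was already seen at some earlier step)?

State sequence: S0 -b-> S3 -b-> S3 -c-> S3 -c-> S3 -a-> S0 -c-> S2 -b-> S4 -c-> S0 -c-> S2 -b-> S4
First repeat at step 2: S3 was already visited.

The earliest repeat is at step j = 2: N is in S3, which it already visited at step i = 1.
Pumping length from the standard proof: p = 6 (the number of states). The repeated state found above gives |xy| = j ≤ 6 and |y| = j − i ≥ 1.

S3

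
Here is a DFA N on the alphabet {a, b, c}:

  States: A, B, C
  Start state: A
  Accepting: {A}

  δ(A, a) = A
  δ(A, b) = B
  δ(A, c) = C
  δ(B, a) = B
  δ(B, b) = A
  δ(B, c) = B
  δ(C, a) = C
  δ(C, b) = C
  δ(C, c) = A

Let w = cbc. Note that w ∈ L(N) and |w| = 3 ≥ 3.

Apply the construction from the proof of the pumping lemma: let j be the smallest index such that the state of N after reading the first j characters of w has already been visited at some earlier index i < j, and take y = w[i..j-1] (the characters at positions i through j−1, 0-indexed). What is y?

State sequence: A -c-> C -b-> C -c-> A
First repeat at step 2: C was already visited.

So i = 1, j = 2, giving x = w[0:1] = c, y = w[1:2] = b, z = w[2:3] = c.
Check: |xy| = 2 ≤ 3 and |y| = 1 ≥ 1. Reading y takes N from C back to C, so every xyⁱz is accepted.
With |Q| = 3, pigeonhole forces a state repeat no later than step 3; the substring read between the first and second visits to that state can be pumped.

b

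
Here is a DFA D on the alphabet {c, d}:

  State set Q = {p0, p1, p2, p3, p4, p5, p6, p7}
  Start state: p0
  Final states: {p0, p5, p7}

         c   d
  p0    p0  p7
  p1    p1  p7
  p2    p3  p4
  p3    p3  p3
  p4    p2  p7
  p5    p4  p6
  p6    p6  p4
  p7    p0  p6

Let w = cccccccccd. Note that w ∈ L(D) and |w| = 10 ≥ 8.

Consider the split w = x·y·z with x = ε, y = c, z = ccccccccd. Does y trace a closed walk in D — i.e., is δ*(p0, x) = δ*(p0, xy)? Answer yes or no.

yes

State sequence: p0 -c-> p0

After x (step 0): p0. After xy (step 1): p0.
They match, so y = c drives D around a cycle from p0 back to itself; pumping y any number of times keeps D in p0 before reading z, and xyⁱz ∈ L(D) for every i ≥ 0.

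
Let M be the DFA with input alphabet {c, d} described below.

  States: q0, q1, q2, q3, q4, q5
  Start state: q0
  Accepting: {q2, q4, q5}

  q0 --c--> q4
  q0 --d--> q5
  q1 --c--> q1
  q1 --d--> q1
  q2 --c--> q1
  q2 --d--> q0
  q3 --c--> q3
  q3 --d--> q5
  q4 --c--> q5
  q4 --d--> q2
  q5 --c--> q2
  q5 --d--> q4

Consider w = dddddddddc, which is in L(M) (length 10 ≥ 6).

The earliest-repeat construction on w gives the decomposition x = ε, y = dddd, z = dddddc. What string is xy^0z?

xy⁰z = xz = ε·dddddc = dddddc.
Reading y = dddd takes M from q0 back to q0, so after x the machine is still in q0, and z then leads to the accepting state q2. Hence dddddc ∈ L(M).

dddddc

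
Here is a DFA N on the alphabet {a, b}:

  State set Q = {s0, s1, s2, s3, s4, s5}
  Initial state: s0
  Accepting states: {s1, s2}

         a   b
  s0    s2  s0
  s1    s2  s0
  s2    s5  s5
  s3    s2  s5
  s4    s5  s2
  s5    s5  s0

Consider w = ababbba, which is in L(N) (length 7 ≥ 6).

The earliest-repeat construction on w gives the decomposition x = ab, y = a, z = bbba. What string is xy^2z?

abaabbba

xy^2z = ab·a·a·bbba = abaabbba.
Reading y = a takes N from s5 back to s5, so after x·y·y the machine is still in s5, and z then leads to the accepting state s2. Hence abaabbba ∈ L(N).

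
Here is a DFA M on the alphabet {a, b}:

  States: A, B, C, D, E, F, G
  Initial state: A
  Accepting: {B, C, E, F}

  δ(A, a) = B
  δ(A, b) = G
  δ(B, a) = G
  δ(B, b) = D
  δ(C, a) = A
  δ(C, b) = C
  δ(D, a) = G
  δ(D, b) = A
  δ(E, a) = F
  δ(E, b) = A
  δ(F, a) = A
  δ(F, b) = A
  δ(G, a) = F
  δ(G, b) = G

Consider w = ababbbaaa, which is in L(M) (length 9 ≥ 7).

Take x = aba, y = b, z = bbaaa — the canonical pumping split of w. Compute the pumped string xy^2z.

ababbbbaaa

xy^2z = aba·b·b·bbaaa = ababbbbaaa.
Reading y = b takes M from G back to G, so after x·y·y the machine is still in G, and z then leads to the accepting state B. Hence ababbbbaaa ∈ L(M).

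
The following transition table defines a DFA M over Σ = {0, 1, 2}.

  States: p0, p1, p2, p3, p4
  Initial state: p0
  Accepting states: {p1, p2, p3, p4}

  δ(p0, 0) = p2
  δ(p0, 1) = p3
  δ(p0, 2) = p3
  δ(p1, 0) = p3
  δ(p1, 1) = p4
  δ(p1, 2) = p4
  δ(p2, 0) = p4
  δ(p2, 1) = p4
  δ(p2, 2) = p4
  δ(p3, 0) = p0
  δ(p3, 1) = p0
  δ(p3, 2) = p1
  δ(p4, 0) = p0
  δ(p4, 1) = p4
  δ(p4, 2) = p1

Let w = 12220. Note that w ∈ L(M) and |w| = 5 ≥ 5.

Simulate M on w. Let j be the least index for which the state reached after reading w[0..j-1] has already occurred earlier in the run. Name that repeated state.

p1

State sequence: p0 -1-> p3 -2-> p1 -2-> p4 -2-> p1 -0-> p3
First repeat at step 4: p1 was already visited.

The earliest repeat is at step j = 4: M is in p1, which it already visited at step i = 2.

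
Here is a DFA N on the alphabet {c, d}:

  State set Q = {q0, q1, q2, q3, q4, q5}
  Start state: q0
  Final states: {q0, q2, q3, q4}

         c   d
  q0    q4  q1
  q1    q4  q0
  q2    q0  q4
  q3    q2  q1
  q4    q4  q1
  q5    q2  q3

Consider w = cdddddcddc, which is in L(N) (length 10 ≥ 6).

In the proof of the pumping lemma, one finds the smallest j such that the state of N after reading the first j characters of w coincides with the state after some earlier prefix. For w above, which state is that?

q0

Run of N on w = c d d d d d c d d c:
  step 0: q0  (start)
  step 1: q4  (read c: q0→q4)
  step 2: q1  (read d: q4→q1)
  step 3: q0  (read d: q1→q0)   ← first repeat (q0 seen earlier)
  step 4: q1  (read d: q0→q1)
  step 5: q0  (read d: q1→q0)
  step 6: q1  (read d: q0→q1)
  step 7: q4  (read c: q1→q4)
  step 8: q1  (read d: q4→q1)
  step 9: q0  (read d: q1→q0)
  step 10: q4  (read c: q0→q4)

The earliest repeat is at step j = 3: N is in q0, which it already visited at step i = 0.
With |Q| = 6, pigeonhole forces a state repeat no later than step 6; the substring read between the first and second visits to that state can be pumped.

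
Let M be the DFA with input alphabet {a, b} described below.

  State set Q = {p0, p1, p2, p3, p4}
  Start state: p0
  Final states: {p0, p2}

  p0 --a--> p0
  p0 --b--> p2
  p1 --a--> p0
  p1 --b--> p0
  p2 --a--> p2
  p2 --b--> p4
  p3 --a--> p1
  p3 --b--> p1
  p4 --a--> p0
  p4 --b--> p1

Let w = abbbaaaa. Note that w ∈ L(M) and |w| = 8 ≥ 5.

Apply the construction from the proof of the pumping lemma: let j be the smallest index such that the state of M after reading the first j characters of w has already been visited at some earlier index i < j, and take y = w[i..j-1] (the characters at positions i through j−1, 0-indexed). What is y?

State sequence: p0 -a-> p0 -b-> p2 -b-> p4 -b-> p1 -a-> p0 -a-> p0 -a-> p0 -a-> p0
First repeat at step 1: p0 was already visited.

So i = 0, j = 1, giving x = w[0:0] = ε, y = w[0:1] = a, z = w[1:8] = bbbaaaa.
Check: |xy| = 1 ≤ 5 and |y| = 1 ≥ 1. Reading y takes M from p0 back to p0, so every xyⁱz is accepted.
With |Q| = 5, pigeonhole forces a state repeat no later than step 5; the substring read between the first and second visits to that state can be pumped.

a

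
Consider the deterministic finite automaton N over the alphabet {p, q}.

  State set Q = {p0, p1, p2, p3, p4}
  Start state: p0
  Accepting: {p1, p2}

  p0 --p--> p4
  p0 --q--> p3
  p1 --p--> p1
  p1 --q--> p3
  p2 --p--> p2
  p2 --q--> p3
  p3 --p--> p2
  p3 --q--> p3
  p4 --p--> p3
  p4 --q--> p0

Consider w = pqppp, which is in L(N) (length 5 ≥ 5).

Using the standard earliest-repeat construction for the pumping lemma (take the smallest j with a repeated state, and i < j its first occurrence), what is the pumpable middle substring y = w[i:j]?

State sequence: p0 -p-> p4 -q-> p0 -p-> p4 -p-> p3 -p-> p2
First repeat at step 2: p0 was already visited.

So i = 0, j = 2, giving x = w[0:0] = ε, y = w[0:2] = pq, z = w[2:5] = ppp.
Check: |xy| = 2 ≤ 5 and |y| = 2 ≥ 1. Reading y takes N from p0 back to p0, so every xyⁱz is accepted.

pq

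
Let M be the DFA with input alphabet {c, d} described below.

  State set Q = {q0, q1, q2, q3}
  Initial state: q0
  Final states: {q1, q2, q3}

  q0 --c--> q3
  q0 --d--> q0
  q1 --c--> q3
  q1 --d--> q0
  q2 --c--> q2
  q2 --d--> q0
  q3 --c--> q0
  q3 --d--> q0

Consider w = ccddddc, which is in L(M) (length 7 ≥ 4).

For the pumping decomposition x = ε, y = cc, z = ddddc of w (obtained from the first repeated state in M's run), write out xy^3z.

xy^3z = ε·cc·cc·cc·ddddc = ccccccddddc.
Reading y = cc takes M from q0 back to q0, so after x·y·y·y the machine is still in q0, and z then leads to the accepting state q3. Hence ccccccddddc ∈ L(M).

ccccccddddc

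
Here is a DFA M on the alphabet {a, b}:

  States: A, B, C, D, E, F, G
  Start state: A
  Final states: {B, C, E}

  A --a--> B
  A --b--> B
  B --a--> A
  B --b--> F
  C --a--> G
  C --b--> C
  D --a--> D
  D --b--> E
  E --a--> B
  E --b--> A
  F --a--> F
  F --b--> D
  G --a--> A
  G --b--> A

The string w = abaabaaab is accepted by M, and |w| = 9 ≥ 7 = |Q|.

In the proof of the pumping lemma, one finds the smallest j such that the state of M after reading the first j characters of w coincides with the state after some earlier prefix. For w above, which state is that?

Run of M on w = a b a a b a a a b:
  step 0: A  (start)
  step 1: B  (read a: A→B)
  step 2: F  (read b: B→F)
  step 3: F  (read a: F→F)   ← first repeat (F seen earlier)
  step 4: F  (read a: F→F)
  step 5: D  (read b: F→D)
  step 6: D  (read a: D→D)
  step 7: D  (read a: D→D)
  step 8: D  (read a: D→D)
  step 9: E  (read b: D→E)

The earliest repeat is at step j = 3: M is in F, which it already visited at step i = 2.
The DFA has 7 states, so the proof of the pumping lemma guarantees a repeated state among the first 7+1 visited; the segment between the two visits is the pumpable y.

F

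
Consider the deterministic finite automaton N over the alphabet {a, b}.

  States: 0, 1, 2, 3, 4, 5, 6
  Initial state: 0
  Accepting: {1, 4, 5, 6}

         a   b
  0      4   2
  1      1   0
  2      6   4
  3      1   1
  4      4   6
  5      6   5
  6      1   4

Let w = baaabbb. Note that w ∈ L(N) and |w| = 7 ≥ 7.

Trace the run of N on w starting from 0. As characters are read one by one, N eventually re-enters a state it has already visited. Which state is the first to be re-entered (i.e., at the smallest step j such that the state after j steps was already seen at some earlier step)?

1

State sequence: 0 -b-> 2 -a-> 6 -a-> 1 -a-> 1 -b-> 0 -b-> 2 -b-> 4
First repeat at step 4: 1 was already visited.

The earliest repeat is at step j = 4: N is in 1, which it already visited at step i = 3.
With |Q| = 7, pigeonhole forces a state repeat no later than step 7; the substring read between the first and second visits to that state can be pumped.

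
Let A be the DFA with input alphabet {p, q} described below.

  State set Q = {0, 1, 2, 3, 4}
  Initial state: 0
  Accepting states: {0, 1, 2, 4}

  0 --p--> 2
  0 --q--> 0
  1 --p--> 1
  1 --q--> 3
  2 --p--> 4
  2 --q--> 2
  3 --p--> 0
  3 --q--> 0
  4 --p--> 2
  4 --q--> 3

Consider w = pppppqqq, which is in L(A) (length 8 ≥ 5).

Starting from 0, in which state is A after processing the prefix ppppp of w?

2

Run of A on the first 5 characters of w = p p p p p:
  step 0: 0  (start)
  step 1: 2  (read p: 0→2)
  step 2: 4  (read p: 2→4)
  step 3: 2  (read p: 4→2)
  step 4: 4  (read p: 2→4)
  step 5: 2  (read p: 4→2)

After reading 5 characters, A is in state 2.
(This kind of state-tracing is the core of the pumping-lemma construction: with 5 states, pigeonhole forces a repeat within the first 5 steps.)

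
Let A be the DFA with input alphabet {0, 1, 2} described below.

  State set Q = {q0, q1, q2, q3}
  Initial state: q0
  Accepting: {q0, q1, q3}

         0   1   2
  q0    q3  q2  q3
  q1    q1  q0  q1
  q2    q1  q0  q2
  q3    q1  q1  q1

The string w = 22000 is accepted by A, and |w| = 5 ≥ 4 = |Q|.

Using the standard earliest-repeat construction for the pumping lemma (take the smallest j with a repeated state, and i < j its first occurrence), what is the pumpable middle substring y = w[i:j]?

0

State sequence: q0 -2-> q3 -2-> q1 -0-> q1 -0-> q1 -0-> q1
First repeat at step 3: q1 was already visited.

So i = 2, j = 3, giving x = w[0:2] = 22, y = w[2:3] = 0, z = w[3:5] = 00.
Check: |xy| = 3 ≤ 4 and |y| = 1 ≥ 1. Reading y takes A from q1 back to q1, so every xyⁱz is accepted.
With |Q| = 4, pigeonhole forces a state repeat no later than step 4; the substring read between the first and second visits to that state can be pumped.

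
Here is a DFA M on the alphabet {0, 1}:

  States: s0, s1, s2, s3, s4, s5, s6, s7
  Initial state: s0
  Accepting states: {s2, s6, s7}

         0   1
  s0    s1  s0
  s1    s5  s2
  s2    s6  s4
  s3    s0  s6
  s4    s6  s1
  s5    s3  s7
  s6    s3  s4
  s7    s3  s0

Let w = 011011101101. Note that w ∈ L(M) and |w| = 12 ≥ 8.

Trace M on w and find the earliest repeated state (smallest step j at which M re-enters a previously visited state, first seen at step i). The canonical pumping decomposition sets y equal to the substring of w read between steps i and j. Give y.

State sequence: s0 -0-> s1 -1-> s2 -1-> s4 -0-> s6 -1-> s4 -1-> s1 -1-> s2 -0-> s6 -1-> s4 -1-> s1 -0-> s5 -1-> s7
First repeat at step 5: s4 was already visited.

So i = 3, j = 5, giving x = w[0:3] = 011, y = w[3:5] = 01, z = w[5:12] = 1101101.
Check: |xy| = 5 ≤ 8 and |y| = 2 ≥ 1. Reading y takes M from s4 back to s4, so every xyⁱz is accepted.

01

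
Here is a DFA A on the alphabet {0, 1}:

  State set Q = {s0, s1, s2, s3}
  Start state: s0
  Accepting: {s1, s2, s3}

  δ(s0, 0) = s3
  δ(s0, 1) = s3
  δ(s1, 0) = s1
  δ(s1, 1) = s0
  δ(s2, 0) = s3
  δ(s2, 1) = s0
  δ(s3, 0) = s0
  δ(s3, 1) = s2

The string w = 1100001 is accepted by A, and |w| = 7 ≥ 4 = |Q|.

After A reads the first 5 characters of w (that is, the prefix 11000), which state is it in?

State sequence: s0 -1-> s3 -1-> s2 -0-> s3 -0-> s0 -0-> s3

After reading 5 characters, A is in state s3.

s3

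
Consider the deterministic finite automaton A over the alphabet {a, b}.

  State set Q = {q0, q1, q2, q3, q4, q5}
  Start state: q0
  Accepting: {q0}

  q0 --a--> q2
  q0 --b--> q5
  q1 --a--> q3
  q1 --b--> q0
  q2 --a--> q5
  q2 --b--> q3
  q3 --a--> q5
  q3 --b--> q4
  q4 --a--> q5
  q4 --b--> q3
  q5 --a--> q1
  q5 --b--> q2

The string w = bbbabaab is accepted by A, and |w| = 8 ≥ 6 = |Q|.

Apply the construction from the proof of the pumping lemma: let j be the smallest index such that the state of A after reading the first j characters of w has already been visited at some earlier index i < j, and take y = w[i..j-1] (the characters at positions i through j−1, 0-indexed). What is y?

State sequence: q0 -b-> q5 -b-> q2 -b-> q3 -a-> q5 -b-> q2 -a-> q5 -a-> q1 -b-> q0
First repeat at step 4: q5 was already visited.

So i = 1, j = 4, giving x = w[0:1] = b, y = w[1:4] = bba, z = w[4:8] = baab.
Check: |xy| = 4 ≤ 6 and |y| = 3 ≥ 1. Reading y takes A from q5 back to q5, so every xyⁱz is accepted.
The DFA has 6 states, so the proof of the pumping lemma guarantees a repeated state among the first 6+1 visited; the segment between the two visits is the pumpable y.

bba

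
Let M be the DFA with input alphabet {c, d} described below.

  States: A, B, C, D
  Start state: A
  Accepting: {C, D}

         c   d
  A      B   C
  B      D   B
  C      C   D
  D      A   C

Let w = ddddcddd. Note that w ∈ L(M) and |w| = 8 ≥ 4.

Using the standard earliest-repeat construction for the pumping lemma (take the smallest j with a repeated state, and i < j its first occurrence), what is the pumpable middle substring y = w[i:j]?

dd

State sequence: A -d-> C -d-> D -d-> C -d-> D -c-> A -d-> C -d-> D -d-> C
First repeat at step 3: C was already visited.

So i = 1, j = 3, giving x = w[0:1] = d, y = w[1:3] = dd, z = w[3:8] = dcddd.
Check: |xy| = 3 ≤ 4 and |y| = 2 ≥ 1. Reading y takes M from C back to C, so every xyⁱz is accepted.
With |Q| = 4, pigeonhole forces a state repeat no later than step 4; the substring read between the first and second visits to that state can be pumped.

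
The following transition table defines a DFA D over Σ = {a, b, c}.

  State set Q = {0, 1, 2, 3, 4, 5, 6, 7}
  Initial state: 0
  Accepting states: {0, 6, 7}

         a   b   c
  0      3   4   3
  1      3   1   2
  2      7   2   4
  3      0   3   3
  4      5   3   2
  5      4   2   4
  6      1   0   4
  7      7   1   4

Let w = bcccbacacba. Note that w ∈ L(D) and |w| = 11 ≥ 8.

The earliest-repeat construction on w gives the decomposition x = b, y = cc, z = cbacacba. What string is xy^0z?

bcbacacba

xy⁰z = xz = b·cbacacba = bcbacacba.
Reading y = cc takes D from 4 back to 4, so after x the machine is still in 4, and z then leads to the accepting state 0. Hence bcbacacba ∈ L(D).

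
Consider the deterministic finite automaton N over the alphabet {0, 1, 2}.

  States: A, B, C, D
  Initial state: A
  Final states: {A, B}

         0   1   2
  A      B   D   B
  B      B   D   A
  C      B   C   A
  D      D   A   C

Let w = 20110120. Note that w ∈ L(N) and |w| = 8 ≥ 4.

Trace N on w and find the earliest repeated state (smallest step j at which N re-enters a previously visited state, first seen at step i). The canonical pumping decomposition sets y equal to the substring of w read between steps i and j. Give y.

0

State sequence: A -2-> B -0-> B -1-> D -1-> A -0-> B -1-> D -2-> C -0-> B
First repeat at step 2: B was already visited.

So i = 1, j = 2, giving x = w[0:1] = 2, y = w[1:2] = 0, z = w[2:8] = 110120.
Check: |xy| = 2 ≤ 4 and |y| = 1 ≥ 1. Reading y takes N from B back to B, so every xyⁱz is accepted.
The DFA has 4 states, so the proof of the pumping lemma guarantees a repeated state among the first 4+1 visited; the segment between the two visits is the pumpable y.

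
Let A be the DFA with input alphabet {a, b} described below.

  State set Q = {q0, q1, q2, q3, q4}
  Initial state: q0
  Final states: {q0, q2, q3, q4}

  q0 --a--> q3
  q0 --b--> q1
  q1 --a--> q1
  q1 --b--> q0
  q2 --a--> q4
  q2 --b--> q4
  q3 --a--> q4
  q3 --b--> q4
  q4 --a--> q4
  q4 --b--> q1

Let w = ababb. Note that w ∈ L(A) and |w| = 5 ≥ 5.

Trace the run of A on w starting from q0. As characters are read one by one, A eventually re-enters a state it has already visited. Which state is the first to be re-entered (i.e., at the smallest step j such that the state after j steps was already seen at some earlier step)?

q4

State sequence: q0 -a-> q3 -b-> q4 -a-> q4 -b-> q1 -b-> q0
First repeat at step 3: q4 was already visited.

The earliest repeat is at step j = 3: A is in q4, which it already visited at step i = 2.
With |Q| = 5, pigeonhole forces a state repeat no later than step 5; the substring read between the first and second visits to that state can be pumped.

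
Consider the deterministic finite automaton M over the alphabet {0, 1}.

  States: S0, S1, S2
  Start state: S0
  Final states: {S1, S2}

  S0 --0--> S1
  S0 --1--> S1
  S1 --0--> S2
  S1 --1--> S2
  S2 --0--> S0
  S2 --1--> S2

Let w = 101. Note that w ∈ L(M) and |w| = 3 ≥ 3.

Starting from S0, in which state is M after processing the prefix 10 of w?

Run of M on the first 2 characters of w = 1 0:
  step 0: S0  (start)
  step 1: S1  (read 1: S0→S1)
  step 2: S2  (read 0: S1→S2)

After reading 2 characters, M is in state S2.

S2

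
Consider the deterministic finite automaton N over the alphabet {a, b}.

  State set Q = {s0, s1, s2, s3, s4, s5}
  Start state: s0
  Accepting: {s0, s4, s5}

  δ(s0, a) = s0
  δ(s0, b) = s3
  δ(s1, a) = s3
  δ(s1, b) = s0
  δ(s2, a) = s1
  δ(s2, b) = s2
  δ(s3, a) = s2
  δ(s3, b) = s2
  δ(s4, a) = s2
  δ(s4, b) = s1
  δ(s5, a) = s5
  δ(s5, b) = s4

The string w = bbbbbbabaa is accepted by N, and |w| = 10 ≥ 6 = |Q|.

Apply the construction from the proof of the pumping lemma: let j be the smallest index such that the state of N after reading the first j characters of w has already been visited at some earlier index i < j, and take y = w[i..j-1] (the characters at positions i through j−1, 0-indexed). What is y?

b

State sequence: s0 -b-> s3 -b-> s2 -b-> s2 -b-> s2 -b-> s2 -b-> s2 -a-> s1 -b-> s0 -a-> s0 -a-> s0
First repeat at step 3: s2 was already visited.

So i = 2, j = 3, giving x = w[0:2] = bb, y = w[2:3] = b, z = w[3:10] = bbbabaa.
Check: |xy| = 3 ≤ 6 and |y| = 1 ≥ 1. Reading y takes N from s2 back to s2, so every xyⁱz is accepted.
Since N has 6 states, any run of length ≥ 6 visits 6+1 states, so by pigeonhole some state repeats within the first 6 steps — that repeat gives the pumpable loop.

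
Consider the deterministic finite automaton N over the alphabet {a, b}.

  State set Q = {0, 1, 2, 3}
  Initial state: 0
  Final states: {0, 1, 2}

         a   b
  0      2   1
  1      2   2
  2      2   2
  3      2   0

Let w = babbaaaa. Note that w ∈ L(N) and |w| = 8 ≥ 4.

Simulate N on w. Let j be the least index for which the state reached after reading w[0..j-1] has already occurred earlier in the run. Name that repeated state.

2

State sequence: 0 -b-> 1 -a-> 2 -b-> 2 -b-> 2 -a-> 2 -a-> 2 -a-> 2 -a-> 2
First repeat at step 3: 2 was already visited.

The earliest repeat is at step j = 3: N is in 2, which it already visited at step i = 2.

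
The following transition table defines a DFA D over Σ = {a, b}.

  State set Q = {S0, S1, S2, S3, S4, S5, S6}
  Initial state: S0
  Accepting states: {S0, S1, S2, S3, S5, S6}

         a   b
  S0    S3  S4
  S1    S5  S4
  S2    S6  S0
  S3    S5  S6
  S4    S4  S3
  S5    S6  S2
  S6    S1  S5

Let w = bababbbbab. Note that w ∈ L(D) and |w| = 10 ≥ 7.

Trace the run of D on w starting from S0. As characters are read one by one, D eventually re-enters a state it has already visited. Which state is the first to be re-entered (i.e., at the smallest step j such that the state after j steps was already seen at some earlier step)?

S4

State sequence: S0 -b-> S4 -a-> S4 -b-> S3 -a-> S5 -b-> S2 -b-> S0 -b-> S4 -b-> S3 -a-> S5 -b-> S2
First repeat at step 2: S4 was already visited.

The earliest repeat is at step j = 2: D is in S4, which it already visited at step i = 1.
The DFA has 7 states, so the proof of the pumping lemma guarantees a repeated state among the first 7+1 visited; the segment between the two visits is the pumpable y.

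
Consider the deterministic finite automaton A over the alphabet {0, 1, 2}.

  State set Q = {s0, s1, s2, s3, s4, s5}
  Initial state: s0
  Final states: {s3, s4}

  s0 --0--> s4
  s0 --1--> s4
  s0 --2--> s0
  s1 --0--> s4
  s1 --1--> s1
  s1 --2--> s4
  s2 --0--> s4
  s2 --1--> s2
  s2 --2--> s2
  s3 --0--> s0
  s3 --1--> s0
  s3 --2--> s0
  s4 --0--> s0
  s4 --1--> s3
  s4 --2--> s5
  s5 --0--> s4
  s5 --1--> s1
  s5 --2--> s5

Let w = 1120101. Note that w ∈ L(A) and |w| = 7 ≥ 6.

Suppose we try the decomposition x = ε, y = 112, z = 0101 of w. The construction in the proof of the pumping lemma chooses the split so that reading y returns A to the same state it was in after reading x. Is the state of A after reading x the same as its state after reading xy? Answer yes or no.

yes

State sequence: s0 -1-> s4 -1-> s3 -2-> s0

After x (step 0): s0. After xy (step 3): s0.
They match, so y = 112 drives A around a cycle from s0 back to itself; pumping y any number of times keeps A in s0 before reading z, and xyⁱz ∈ L(A) for every i ≥ 0.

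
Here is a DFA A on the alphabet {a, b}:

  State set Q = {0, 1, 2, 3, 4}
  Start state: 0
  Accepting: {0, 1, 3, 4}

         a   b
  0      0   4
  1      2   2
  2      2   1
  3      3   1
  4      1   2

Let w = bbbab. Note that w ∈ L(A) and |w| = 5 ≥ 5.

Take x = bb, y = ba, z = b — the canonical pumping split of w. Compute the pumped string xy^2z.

bbbabab

xy^2z = bb·ba·ba·b = bbbabab.
Reading y = ba takes A from 2 back to 2, so after x·y·y the machine is still in 2, and z then leads to the accepting state 1. Hence bbbabab ∈ L(A).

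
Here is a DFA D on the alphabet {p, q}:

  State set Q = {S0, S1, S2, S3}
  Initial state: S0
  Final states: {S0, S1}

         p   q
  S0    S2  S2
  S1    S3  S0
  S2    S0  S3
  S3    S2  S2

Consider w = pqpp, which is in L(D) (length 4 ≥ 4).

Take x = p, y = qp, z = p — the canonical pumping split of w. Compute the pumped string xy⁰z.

xy⁰z = xz = p·p = pp.
Reading y = qp takes D from S2 back to S2, so after x the machine is still in S2, and z then leads to the accepting state S0. Hence pp ∈ L(D).

pp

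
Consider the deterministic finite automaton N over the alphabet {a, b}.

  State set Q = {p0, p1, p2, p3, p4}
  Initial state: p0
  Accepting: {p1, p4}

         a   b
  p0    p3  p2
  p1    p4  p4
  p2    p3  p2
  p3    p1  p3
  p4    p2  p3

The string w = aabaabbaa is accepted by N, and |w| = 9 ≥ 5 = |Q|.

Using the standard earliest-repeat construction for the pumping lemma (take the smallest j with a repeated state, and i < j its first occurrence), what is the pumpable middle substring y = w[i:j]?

abaa

State sequence: p0 -a-> p3 -a-> p1 -b-> p4 -a-> p2 -a-> p3 -b-> p3 -b-> p3 -a-> p1 -a-> p4
First repeat at step 5: p3 was already visited.

So i = 1, j = 5, giving x = w[0:1] = a, y = w[1:5] = abaa, z = w[5:9] = bbaa.
Check: |xy| = 5 ≤ 5 and |y| = 4 ≥ 1. Reading y takes N from p3 back to p3, so every xyⁱz is accepted.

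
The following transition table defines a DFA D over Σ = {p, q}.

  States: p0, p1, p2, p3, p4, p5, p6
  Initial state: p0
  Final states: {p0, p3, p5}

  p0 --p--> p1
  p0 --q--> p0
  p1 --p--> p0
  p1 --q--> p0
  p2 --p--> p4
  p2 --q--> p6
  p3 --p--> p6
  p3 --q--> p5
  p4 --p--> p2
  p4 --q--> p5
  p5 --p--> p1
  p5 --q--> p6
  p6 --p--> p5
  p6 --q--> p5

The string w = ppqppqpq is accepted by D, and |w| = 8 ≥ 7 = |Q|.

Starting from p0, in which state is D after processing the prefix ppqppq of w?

Run of D on the first 6 characters of w = p p q p p q:
  step 0: p0  (start)
  step 1: p1  (read p: p0→p1)
  step 2: p0  (read p: p1→p0)
  step 3: p0  (read q: p0→p0)
  step 4: p1  (read p: p0→p1)
  step 5: p0  (read p: p1→p0)
  step 6: p0  (read q: p0→p0)

After reading 6 characters, D is in state p0.

p0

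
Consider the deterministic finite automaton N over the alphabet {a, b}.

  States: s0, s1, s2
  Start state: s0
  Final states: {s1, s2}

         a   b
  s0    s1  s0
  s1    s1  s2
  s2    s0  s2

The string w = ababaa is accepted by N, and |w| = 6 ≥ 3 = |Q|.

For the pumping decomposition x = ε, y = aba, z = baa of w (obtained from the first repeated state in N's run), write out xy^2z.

xy^2z = ε·aba·aba·baa = abaababaa.
Reading y = aba takes N from s0 back to s0, so after x·y·y the machine is still in s0, and z then leads to the accepting state s1. Hence abaababaa ∈ L(N).

abaababaa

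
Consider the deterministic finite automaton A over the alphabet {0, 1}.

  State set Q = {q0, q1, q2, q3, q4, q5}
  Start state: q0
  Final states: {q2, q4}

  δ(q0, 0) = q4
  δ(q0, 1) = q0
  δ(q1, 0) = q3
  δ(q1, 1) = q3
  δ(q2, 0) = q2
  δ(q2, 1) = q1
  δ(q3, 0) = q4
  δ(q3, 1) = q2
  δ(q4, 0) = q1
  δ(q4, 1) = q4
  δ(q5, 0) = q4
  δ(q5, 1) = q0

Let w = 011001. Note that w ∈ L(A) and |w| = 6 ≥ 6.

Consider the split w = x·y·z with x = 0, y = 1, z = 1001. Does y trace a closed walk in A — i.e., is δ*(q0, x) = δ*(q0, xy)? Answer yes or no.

yes

Run of A on the first 2 characters of w = 0 1:
  step 0: q0  (start)
  step 1: q4  (read 0: q0→q4)
  step 2: q4  (read 1: q4→q4)

After x (step 1): q4. After xy (step 2): q4.
They match, so y = 1 drives A around a cycle from q4 back to itself; pumping y any number of times keeps A in q4 before reading z, and xyⁱz ∈ L(A) for every i ≥ 0.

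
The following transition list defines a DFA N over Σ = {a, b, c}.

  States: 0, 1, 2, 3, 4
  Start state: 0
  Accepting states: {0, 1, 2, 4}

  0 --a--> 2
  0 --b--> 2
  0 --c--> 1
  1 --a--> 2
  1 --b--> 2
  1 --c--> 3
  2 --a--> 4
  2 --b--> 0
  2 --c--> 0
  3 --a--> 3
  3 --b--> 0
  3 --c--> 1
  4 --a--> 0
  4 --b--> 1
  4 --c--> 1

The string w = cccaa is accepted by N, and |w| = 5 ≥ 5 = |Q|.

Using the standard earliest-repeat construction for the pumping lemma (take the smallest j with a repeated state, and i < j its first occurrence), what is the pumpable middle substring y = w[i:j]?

cc

Run of N on w = c c c a a:
  step 0: 0  (start)
  step 1: 1  (read c: 0→1)
  step 2: 3  (read c: 1→3)
  step 3: 1  (read c: 3→1)   ← first repeat (1 seen earlier)
  step 4: 2  (read a: 1→2)
  step 5: 4  (read a: 2→4)

So i = 1, j = 3, giving x = w[0:1] = c, y = w[1:3] = cc, z = w[3:5] = aa.
Check: |xy| = 3 ≤ 5 and |y| = 2 ≥ 1. Reading y takes N from 1 back to 1, so every xyⁱz is accepted.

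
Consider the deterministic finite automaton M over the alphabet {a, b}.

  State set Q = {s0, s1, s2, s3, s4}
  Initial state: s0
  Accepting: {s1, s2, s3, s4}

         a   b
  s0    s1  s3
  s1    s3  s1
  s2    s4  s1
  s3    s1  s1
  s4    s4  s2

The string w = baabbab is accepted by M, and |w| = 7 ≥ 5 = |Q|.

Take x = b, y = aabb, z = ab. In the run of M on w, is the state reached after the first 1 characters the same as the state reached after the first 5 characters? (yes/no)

no

Run of M on the first 5 characters of w = b a a b b:
  step 0: s0  (start)
  step 1: s3  (read b: s0→s3)
  step 2: s1  (read a: s3→s1)
  step 3: s3  (read a: s1→s3)
  step 4: s1  (read b: s3→s1)
  step 5: s1  (read b: s1→s1)

After x (step 1): s3. After xy (step 5): s1.
They differ (s3 ≠ s1), so y is not a cycle from the state after x; this split is not the one the pumping-lemma construction produces, and pumping y need not keep the string in L(M).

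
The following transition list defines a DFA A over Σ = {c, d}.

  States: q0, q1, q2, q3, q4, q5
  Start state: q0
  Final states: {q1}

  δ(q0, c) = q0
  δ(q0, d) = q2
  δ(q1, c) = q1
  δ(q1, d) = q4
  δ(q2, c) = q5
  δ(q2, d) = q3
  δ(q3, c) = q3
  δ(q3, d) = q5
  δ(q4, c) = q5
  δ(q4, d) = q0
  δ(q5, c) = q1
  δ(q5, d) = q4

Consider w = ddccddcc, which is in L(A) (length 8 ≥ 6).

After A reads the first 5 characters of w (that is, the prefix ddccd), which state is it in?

Run of A on the first 5 characters of w = d d c c d:
  step 0: q0  (start)
  step 1: q2  (read d: q0→q2)
  step 2: q3  (read d: q2→q3)
  step 3: q3  (read c: q3→q3)
  step 4: q3  (read c: q3→q3)
  step 5: q5  (read d: q3→q5)

After reading 5 characters, A is in state q5.
(This kind of state-tracing is the core of the pumping-lemma construction: with 6 states, pigeonhole forces a repeat within the first 6 steps.)

q5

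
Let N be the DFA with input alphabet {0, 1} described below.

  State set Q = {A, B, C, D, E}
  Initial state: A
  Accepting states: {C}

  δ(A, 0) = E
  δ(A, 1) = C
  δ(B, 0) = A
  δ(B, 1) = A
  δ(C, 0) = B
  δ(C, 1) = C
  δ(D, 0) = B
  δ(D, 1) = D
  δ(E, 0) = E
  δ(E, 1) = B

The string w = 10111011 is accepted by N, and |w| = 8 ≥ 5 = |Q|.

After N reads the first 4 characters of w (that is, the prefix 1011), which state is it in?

C

State sequence: A -1-> C -0-> B -1-> A -1-> C

After reading 4 characters, N is in state C.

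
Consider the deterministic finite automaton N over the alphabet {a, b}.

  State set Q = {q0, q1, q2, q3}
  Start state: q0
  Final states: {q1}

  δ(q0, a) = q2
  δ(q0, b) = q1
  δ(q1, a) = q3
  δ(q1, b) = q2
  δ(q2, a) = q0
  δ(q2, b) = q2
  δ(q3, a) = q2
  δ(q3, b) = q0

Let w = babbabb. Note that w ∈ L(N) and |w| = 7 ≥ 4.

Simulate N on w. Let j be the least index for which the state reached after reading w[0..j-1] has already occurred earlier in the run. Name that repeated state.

State sequence: q0 -b-> q1 -a-> q3 -b-> q0 -b-> q1 -a-> q3 -b-> q0 -b-> q1
First repeat at step 3: q0 was already visited.

The earliest repeat is at step j = 3: N is in q0, which it already visited at step i = 0.
Pumping length from the standard proof: p = 4 (the number of states). The repeated state found above gives |xy| = j ≤ 4 and |y| = j − i ≥ 1.

q0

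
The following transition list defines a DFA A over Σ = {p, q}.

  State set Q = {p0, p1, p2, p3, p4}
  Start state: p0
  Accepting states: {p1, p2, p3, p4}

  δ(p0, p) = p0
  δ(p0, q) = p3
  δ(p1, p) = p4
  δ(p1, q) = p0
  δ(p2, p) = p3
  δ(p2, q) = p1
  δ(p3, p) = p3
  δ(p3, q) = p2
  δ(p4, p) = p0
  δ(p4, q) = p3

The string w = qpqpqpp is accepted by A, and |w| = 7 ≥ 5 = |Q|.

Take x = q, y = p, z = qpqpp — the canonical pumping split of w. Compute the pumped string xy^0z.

qqpqpp

xy⁰z = xz = q·qpqpp = qqpqpp.
Reading y = p takes A from p3 back to p3, so after x the machine is still in p3, and z then leads to the accepting state p3. Hence qqpqpp ∈ L(A).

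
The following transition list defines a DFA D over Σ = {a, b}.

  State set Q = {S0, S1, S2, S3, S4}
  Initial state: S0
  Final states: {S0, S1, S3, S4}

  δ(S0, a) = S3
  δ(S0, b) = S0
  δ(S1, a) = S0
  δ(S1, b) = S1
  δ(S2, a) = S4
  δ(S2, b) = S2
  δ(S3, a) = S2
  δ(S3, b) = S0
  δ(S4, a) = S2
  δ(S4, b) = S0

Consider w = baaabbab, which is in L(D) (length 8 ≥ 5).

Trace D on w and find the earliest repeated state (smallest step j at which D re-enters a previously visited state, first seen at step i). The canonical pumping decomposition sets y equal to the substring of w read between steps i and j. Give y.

b

State sequence: S0 -b-> S0 -a-> S3 -a-> S2 -a-> S4 -b-> S0 -b-> S0 -a-> S3 -b-> S0
First repeat at step 1: S0 was already visited.

So i = 0, j = 1, giving x = w[0:0] = ε, y = w[0:1] = b, z = w[1:8] = aaabbab.
Check: |xy| = 1 ≤ 5 and |y| = 1 ≥ 1. Reading y takes D from S0 back to S0, so every xyⁱz is accepted.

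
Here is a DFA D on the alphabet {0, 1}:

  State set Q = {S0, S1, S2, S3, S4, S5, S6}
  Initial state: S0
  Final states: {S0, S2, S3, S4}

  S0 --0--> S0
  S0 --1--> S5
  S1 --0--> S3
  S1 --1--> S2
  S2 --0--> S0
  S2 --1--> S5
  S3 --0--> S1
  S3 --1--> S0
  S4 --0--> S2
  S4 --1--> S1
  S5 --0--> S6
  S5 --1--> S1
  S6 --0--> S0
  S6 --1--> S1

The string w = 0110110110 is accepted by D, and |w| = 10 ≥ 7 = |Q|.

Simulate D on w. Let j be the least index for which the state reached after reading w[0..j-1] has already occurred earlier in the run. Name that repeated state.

S0

Run of D on w = 0 1 1 0 1 1 0 1 1 0:
  step 0: S0  (start)
  step 1: S0  (read 0: S0→S0)   ← first repeat (S0 seen earlier)
  step 2: S5  (read 1: S0→S5)
  step 3: S1  (read 1: S5→S1)
  step 4: S3  (read 0: S1→S3)
  step 5: S0  (read 1: S3→S0)
  step 6: S5  (read 1: S0→S5)
  step 7: S6  (read 0: S5→S6)
  step 8: S1  (read 1: S6→S1)
  step 9: S2  (read 1: S1→S2)
  step 10: S0  (read 0: S2→S0)

The earliest repeat is at step j = 1: D is in S0, which it already visited at step i = 0.
Since D has 7 states, any run of length ≥ 7 visits 7+1 states, so by pigeonhole some state repeats within the first 7 steps — that repeat gives the pumpable loop.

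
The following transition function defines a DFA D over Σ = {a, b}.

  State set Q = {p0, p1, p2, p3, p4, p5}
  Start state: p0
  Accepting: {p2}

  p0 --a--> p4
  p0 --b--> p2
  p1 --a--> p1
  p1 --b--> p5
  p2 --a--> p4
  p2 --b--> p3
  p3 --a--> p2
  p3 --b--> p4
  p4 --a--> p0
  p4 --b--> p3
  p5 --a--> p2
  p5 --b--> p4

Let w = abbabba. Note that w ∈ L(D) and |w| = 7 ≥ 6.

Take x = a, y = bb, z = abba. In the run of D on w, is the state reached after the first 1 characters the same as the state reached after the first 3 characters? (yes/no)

Run of D on the first 3 characters of w = a b b:
  step 0: p0  (start)
  step 1: p4  (read a: p0→p4)
  step 2: p3  (read b: p4→p3)
  step 3: p4  (read b: p3→p4)

After x (step 1): p4. After xy (step 3): p4.
They match, so y = bb drives D around a cycle from p4 back to itself; pumping y any number of times keeps D in p4 before reading z, and xyⁱz ∈ L(D) for every i ≥ 0.

yes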